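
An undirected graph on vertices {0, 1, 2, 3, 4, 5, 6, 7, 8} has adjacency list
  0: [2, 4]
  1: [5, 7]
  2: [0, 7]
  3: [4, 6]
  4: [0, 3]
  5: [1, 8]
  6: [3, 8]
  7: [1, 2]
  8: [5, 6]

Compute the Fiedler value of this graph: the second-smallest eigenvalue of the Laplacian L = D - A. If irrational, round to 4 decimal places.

0.4679

Reading degrees in the order [0, 1, 2, 3, 4, 5, 6, 7, 8] gives [2, 2, 2, 2, 2, 2, 2, 2, 2]; set D = diag(2, 2, 2, 2, 2, 2, 2, 2, 2) and form L = D - A. The smallest Laplacian eigenvalue is always 0. The next one, lambda_2 = 0.4679, measures how hard the graph is to disconnect: larger values mean better connectivity. The largest eigenvalue, 3.8794, is at most the vertex count 9.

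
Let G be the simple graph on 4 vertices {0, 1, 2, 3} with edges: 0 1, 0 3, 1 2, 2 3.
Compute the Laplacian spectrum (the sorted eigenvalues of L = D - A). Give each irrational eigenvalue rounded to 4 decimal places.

Each diagonal entry of L is the vertex degree and each off-diagonal entry is -1 where an edge is present, 0 otherwise; in the order [0, 1, 2, 3] the diagonal is [2, 2, 2, 2]. The multiplicity of 0 as a Laplacian eigenvalue equals the number of connected components. There is one zero in the spectrum, matching the 1 component.

[0, 2, 2, 4]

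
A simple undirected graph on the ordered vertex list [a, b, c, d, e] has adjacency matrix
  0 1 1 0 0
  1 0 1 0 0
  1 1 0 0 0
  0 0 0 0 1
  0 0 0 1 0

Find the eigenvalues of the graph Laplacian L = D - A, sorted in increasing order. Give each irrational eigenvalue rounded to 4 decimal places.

Each diagonal entry of L is the vertex degree and each off-diagonal entry is -1 where an edge is present, 0 otherwise; in the order [a, b, c, d, e] the diagonal is [2, 2, 2, 1, 1]. Diagonalising L (or applying a numerical eigensolver to the 5x5 matrix) gives the spectrum above. The 2 zero eigenvalues correspond to the 2 connected components. There are 2 zeros in the spectrum, matching the 2 components.

[0, 0, 2, 3, 3]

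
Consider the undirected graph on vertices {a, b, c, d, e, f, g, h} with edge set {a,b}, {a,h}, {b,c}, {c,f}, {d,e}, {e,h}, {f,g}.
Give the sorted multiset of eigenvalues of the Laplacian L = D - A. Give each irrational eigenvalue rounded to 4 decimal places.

[0, 0.1522, 0.5858, 1.2346, 2, 2.7654, 3.4142, 3.8478]

With the vertex order [a, b, c, d, e, f, g, h], the degrees are [2, 2, 2, 1, 2, 2, 1, 2], giving D = diag(2, 2, 2, 1, 2, 2, 1, 2) and L = D - A. Since every row of L sums to 0, the all-ones vector is in the kernel and 0 is an eigenvalue. There is one zero in the spectrum, matching the 1 component.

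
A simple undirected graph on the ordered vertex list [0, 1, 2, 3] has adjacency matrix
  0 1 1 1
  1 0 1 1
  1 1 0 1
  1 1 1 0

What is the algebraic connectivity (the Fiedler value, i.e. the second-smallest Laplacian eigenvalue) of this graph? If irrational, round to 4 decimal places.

Each diagonal entry of L is the vertex degree and each off-diagonal entry is -1 where an edge is present, 0 otherwise; in the order [0, 1, 2, 3] the diagonal is [3, 3, 3, 3]. The sorted Laplacian eigenvalues are [0, 4, 4, 4]; the algebraic connectivity is the second entry, 4. The largest eigenvalue, 4, is at most the vertex count 4.

4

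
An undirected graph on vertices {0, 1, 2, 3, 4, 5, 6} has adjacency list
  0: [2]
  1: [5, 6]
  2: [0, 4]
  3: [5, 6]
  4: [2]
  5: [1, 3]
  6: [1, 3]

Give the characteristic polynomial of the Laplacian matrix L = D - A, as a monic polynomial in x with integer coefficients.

x^7 - 12x^6 + 55x^5 - 120x^4 + 124x^3 - 48x^2

With the vertex order [0, 1, 2, 3, 4, 5, 6], the degrees are [1, 2, 2, 2, 1, 2, 2], giving D = diag(1, 2, 2, 2, 1, 2, 2) and L = D - A. L has integer entries, so p(x) = det(xI - L) has integer coefficients. Expanding the determinant yields x^7 - 12x^6 + 55x^5 - 120x^4 + 124x^3 - 48x^2. Since p(0) = det(-L) = 0, x divides p(x). There are 2 zeros in the spectrum, matching the 2 components.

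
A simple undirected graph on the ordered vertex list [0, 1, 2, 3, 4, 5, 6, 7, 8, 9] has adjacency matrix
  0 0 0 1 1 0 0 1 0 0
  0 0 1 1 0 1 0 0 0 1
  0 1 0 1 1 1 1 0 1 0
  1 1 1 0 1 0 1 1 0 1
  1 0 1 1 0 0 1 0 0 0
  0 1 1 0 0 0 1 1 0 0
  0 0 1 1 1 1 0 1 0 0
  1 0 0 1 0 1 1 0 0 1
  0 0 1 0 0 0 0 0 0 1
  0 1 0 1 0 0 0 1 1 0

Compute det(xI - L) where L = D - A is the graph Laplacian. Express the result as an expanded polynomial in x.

x^10 - 44x^9 + 840x^8 - 9118x^7 + 61911x^6 - 272180x^5 + 773091x^4 - 1364550x^3 + 1353825x^2 - 572900x

Reading degrees in the order [0, 1, 2, 3, 4, 5, 6, 7, 8, 9] gives [3, 4, 6, 7, 4, 4, 5, 5, 2, 4]; set D = diag(3, 4, 6, 7, 4, 4, 5, 5, 2, 4) and form L = D - A. L has integer entries, so p(x) = det(xI - L) has integer coefficients. Expanding the determinant yields x^10 - 44x^9 + 840x^8 - 9118x^7 + 61911x^6 - 272180x^5 + 773091x^4 - 1364550x^3 + 1353825x^2 - 572900x. Since p(0) = det(-L) = 0, x divides p(x). The eigenvalues sum to 44, which equals trace(L) = 2|E|.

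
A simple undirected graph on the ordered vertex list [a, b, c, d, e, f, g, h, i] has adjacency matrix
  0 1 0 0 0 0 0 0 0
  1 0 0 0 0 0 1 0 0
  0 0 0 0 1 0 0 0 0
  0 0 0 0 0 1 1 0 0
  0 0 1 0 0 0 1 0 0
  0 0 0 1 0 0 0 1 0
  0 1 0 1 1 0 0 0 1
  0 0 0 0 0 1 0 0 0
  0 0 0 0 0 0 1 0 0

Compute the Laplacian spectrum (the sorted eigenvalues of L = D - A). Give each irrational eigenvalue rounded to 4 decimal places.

Each diagonal entry of L is the vertex degree and each off-diagonal entry is -1 where an edge is present, 0 otherwise; in the order [a, b, c, d, e, f, g, h, i] the diagonal is [1, 2, 1, 2, 2, 2, 4, 1, 1]. Diagonalising L (or applying a numerical eigensolver to the 9x9 matrix) gives the spectrum above. The single zero eigenvalue shows the graph is connected. The largest eigenvalue, 5.2439, is at most the vertex count 9. There is one zero in the spectrum, matching the 1 component.

[0, 0.2398, 0.3820, 0.7199, 1.4240, 2.2032, 2.6180, 3.1692, 5.2439]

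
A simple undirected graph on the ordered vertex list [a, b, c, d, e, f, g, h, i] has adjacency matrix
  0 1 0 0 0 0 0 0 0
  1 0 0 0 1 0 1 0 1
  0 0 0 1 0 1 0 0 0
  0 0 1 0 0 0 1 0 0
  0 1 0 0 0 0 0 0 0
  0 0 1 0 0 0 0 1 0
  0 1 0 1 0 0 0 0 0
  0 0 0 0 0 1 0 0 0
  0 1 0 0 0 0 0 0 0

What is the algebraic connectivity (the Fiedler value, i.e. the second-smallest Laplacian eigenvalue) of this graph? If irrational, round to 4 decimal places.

Each diagonal entry of L is the vertex degree and each off-diagonal entry is -1 where an edge is present, 0 otherwise; in the order [a, b, c, d, e, f, g, h, i] the diagonal is [1, 4, 2, 2, 1, 2, 2, 1, 1]. The sorted Laplacian eigenvalues are [0, 0.1487, 0.7169, 1, 1, 1.6629, 2.7405, 3.6330, 5.0980]; the algebraic connectivity is the second entry, 0.1487.

0.1487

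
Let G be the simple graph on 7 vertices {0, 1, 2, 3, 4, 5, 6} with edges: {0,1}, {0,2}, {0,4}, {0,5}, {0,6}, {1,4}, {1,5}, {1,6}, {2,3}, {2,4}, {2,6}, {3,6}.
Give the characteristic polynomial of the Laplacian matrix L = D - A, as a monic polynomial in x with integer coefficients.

x^7 - 24x^6 + 231x^5 - 1134x^4 + 2970x^3 - 3892x^2 + 1967x

Reading degrees in the order [0, 1, 2, 3, 4, 5, 6] gives [5, 4, 4, 2, 3, 2, 4]; set D = diag(5, 4, 4, 2, 3, 2, 4) and form L = D - A. Computing det(xI - L) by cofactor expansion (or equivalently via sum-over-permutations) gives x^7 - 24x^6 + 231x^5 - 1134x^4 + 2970x^3 - 3892x^2 + 1967x. The coefficient of x^6 equals -trace(L) = -24, matching the sum of degrees. The eigenvalues sum to 24, which equals trace(L) = 2|E|.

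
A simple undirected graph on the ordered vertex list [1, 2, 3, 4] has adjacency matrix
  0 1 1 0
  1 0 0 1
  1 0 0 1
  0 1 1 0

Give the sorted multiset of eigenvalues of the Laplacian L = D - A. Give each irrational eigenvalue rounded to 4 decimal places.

[0, 2, 2, 4]

Each diagonal entry of L is the vertex degree and each off-diagonal entry is -1 where an edge is present, 0 otherwise; in the order [1, 2, 3, 4] the diagonal is [2, 2, 2, 2]. L is symmetric positive semidefinite, so every eigenvalue is real and nonnegative. There is one zero in the spectrum, matching the 1 component.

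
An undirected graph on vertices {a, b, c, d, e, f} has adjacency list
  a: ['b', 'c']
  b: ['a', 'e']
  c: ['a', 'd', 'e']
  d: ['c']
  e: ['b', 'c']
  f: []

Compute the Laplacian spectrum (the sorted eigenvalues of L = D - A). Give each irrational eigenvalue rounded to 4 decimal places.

Each diagonal entry of L is the vertex degree and each off-diagonal entry is -1 where an edge is present, 0 otherwise; in the order [a, b, c, d, e, f] the diagonal is [2, 2, 3, 1, 2, 0]. The multiplicity of 0 as a Laplacian eigenvalue equals the number of connected components. The 2 zero eigenvalues correspond to the 2 connected components. There are 2 zeros in the spectrum, matching the 2 components. The eigenvalues sum to 10, which equals trace(L) = 2|E|.

[0, 0, 0.8299, 2, 2.6889, 4.4812]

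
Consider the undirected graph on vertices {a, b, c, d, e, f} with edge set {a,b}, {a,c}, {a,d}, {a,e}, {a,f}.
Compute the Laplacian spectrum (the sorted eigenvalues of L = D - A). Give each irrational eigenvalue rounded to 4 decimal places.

[0, 1, 1, 1, 1, 6]

Each diagonal entry of L is the vertex degree and each off-diagonal entry is -1 where an edge is present, 0 otherwise; in the order [a, b, c, d, e, f] the diagonal is [5, 1, 1, 1, 1, 1]. Diagonalising L (or applying a numerical eigensolver to the 6x6 matrix) gives the spectrum above. The single zero eigenvalue shows the graph is connected. The largest eigenvalue, 6, is at most the vertex count 6.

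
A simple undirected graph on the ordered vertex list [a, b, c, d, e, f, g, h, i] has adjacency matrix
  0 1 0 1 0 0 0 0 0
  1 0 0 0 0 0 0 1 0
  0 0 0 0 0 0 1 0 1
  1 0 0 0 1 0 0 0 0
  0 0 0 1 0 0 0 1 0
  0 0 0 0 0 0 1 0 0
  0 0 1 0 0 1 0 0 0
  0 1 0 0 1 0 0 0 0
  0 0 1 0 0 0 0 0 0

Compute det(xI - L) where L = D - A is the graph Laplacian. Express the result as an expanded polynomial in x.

Each diagonal entry of L is the vertex degree and each off-diagonal entry is -1 where an edge is present, 0 otherwise; in the order [a, b, c, d, e, f, g, h, i] the diagonal is [2, 2, 2, 2, 2, 1, 2, 2, 1]. L has integer entries, so p(x) = det(xI - L) has integer coefficients. Expanding the determinant yields x^9 - 16x^8 + 105x^7 - 364x^6 + 715x^5 - 790x^4 + 450x^3 - 100x^2. The coefficient of x^8 equals -trace(L) = -16, matching the sum of degrees. There are 2 zeros in the spectrum, matching the 2 components.

x^9 - 16x^8 + 105x^7 - 364x^6 + 715x^5 - 790x^4 + 450x^3 - 100x^2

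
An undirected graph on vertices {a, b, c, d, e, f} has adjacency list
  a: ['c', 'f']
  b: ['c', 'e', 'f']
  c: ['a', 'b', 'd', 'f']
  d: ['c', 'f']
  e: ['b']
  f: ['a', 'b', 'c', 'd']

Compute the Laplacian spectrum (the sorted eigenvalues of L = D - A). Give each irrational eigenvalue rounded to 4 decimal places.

[0, 0.7639, 2, 3, 5, 5.2361]

Each diagonal entry of L is the vertex degree and each off-diagonal entry is -1 where an edge is present, 0 otherwise; in the order [a, b, c, d, e, f] the diagonal is [2, 3, 4, 2, 1, 4]. The multiplicity of 0 as a Laplacian eigenvalue equals the number of connected components. The single zero eigenvalue shows the graph is connected. The eigenvalues sum to 16, which equals trace(L) = 2|E|. The largest eigenvalue, 5.2361, is at most the vertex count 6.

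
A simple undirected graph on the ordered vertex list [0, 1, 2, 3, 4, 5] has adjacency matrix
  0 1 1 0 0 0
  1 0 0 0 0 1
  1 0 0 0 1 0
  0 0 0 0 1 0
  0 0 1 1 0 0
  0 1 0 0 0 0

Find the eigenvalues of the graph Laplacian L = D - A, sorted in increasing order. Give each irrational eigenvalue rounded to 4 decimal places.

[0, 0.2679, 1, 2, 3, 3.7321]

With the vertex order [0, 1, 2, 3, 4, 5], the degrees are [2, 2, 2, 1, 2, 1], giving D = diag(2, 2, 2, 1, 2, 1) and L = D - A. The multiplicity of 0 as a Laplacian eigenvalue equals the number of connected components. The single zero eigenvalue shows the graph is connected.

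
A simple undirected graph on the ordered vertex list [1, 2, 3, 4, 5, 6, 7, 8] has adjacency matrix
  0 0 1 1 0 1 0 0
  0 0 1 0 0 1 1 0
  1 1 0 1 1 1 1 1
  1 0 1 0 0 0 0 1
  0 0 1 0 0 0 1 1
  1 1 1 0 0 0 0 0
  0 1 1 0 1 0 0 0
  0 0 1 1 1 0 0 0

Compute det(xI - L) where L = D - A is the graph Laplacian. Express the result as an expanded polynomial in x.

Reading degrees in the order [1, 2, 3, 4, 5, 6, 7, 8] gives [3, 3, 7, 3, 3, 3, 3, 3]; set D = diag(3, 3, 7, 3, 3, 3, 3, 3) and form L = D - A. Computing det(xI - L) by cofactor expansion (or equivalently via sum-over-permutations) gives x^8 - 28x^7 + 322x^6 - 1974x^5 + 6965x^4 - 14126x^3 + 15225x^2 - 6728x. The constant term is 0 because L is singular (the all-ones vector lies in its kernel). The largest eigenvalue, 8, is at most the vertex count 8.

x^8 - 28x^7 + 322x^6 - 1974x^5 + 6965x^4 - 14126x^3 + 15225x^2 - 6728x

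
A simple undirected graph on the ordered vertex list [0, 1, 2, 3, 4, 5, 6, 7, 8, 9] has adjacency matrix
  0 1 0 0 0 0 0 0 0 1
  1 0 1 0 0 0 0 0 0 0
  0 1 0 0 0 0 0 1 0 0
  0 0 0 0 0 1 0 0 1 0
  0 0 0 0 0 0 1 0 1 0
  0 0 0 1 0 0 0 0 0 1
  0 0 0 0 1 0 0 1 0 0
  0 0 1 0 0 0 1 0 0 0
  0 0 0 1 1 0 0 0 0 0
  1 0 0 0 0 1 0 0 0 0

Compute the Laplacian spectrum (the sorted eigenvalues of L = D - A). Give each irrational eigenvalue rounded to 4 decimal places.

Each diagonal entry of L is the vertex degree and each off-diagonal entry is -1 where an edge is present, 0 otherwise; in the order [0, 1, 2, 3, 4, 5, 6, 7, 8, 9] the diagonal is [2, 2, 2, 2, 2, 2, 2, 2, 2, 2]. L is symmetric positive semidefinite, so every eigenvalue is real and nonnegative. The largest eigenvalue, 4, is at most the vertex count 10.

[0, 0.3820, 0.3820, 1.3820, 1.3820, 2.6180, 2.6180, 3.6180, 3.6180, 4]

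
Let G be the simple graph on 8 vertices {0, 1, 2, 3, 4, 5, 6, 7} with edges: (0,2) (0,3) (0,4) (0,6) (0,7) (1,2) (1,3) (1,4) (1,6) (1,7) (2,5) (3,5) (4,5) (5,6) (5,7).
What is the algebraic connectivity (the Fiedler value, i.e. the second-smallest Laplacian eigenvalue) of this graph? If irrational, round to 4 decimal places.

Reading degrees in the order [0, 1, 2, 3, 4, 5, 6, 7] gives [5, 5, 3, 3, 3, 5, 3, 3]; set D = diag(5, 5, 3, 3, 3, 5, 3, 3) and form L = D - A. Computing the eigenvalues of L and sorting gives [0, 3, 3, 3, 3, 5, 5, 8]. The Fiedler value lambda_2 = 3 is strictly positive, so the graph is connected. There is one zero in the spectrum, matching the 1 component. By the matrix-tree theorem the graph has (1/8) * product of the nonzero eigenvalues = 2025 spanning trees.

3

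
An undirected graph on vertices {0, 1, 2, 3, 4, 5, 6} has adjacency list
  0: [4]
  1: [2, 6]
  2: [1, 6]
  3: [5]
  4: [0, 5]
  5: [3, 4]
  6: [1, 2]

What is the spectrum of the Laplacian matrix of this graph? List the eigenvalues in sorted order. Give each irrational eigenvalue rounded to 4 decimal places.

[0, 0, 0.5858, 2, 3, 3, 3.4142]

With the vertex order [0, 1, 2, 3, 4, 5, 6], the degrees are [1, 2, 2, 1, 2, 2, 2], giving D = diag(1, 2, 2, 1, 2, 2, 2) and L = D - A. L is symmetric positive semidefinite, so every eigenvalue is real and nonnegative. The 2 zero eigenvalues correspond to the 2 connected components. The largest eigenvalue, 3.4142, is at most the vertex count 7. There are 2 zeros in the spectrum, matching the 2 components.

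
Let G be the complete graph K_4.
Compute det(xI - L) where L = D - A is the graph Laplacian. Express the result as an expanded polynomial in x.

The graph has 4 vertices and degree multiset [3, 3, 3, 3]; D is the diagonal matrix of degrees and L = D - A. The eigenvalues of L are [0, 4, 4, 4]; the characteristic polynomial is the product of (x - lambda_i), which multiplies out to x^4 - 12x^3 + 48x^2 - 64x. Since p(0) = det(-L) = 0, x divides p(x). There is one zero in the spectrum, matching the 1 component.

x^4 - 12x^3 + 48x^2 - 64x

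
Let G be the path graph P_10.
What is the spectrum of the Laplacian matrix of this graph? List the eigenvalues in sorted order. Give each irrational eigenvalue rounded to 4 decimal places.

The graph has 10 vertices and degree multiset [2, 2, 2, 2, 2, 2, 2, 2, 1, 1]; D is the diagonal matrix of degrees and L = D - A. L is symmetric positive semidefinite, so every eigenvalue is real and nonnegative. The single zero eigenvalue shows the graph is connected. The largest eigenvalue, 3.9021, is at most the vertex count 10.

[0, 0.0979, 0.3820, 0.8244, 1.3820, 2, 2.6180, 3.1756, 3.6180, 3.9021]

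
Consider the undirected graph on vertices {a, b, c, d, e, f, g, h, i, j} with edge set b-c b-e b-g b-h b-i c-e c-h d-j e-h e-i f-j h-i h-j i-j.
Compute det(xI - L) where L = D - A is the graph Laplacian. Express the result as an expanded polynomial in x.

Reading degrees in the order [a, b, c, d, e, f, g, h, i, j] gives [0, 5, 3, 1, 4, 1, 1, 5, 4, 4]; set D = diag(0, 5, 3, 1, 4, 1, 1, 5, 4, 4) and form L = D - A. L has integer entries, so p(x) = det(xI - L) has integer coefficients. Expanding the determinant yields x^10 - 28x^9 + 323x^8 - 1978x^7 + 6909x^6 - 13786x^5 + 15010x^4 - 8116x^3 + 1665x^2. The coefficient of x^9 equals -trace(L) = -28, matching the sum of degrees. The largest eigenvalue, 6.4181, is at most the vertex count 10.

x^10 - 28x^9 + 323x^8 - 1978x^7 + 6909x^6 - 13786x^5 + 15010x^4 - 8116x^3 + 1665x^2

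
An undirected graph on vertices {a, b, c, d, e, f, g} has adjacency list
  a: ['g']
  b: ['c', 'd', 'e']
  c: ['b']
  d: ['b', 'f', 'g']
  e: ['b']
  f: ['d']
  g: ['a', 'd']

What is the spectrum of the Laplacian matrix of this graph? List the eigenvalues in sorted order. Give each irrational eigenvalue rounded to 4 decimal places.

Each diagonal entry of L is the vertex degree and each off-diagonal entry is -1 where an edge is present, 0 otherwise; in the order [a, b, c, d, e, f, g] the diagonal is [1, 3, 1, 3, 1, 1, 2]. Diagonalising L (or applying a numerical eigensolver to the 7x7 matrix) gives the spectrum above. The single zero eigenvalue shows the graph is connected.

[0, 0.3217, 0.6802, 1, 2.1397, 3.2297, 4.6287]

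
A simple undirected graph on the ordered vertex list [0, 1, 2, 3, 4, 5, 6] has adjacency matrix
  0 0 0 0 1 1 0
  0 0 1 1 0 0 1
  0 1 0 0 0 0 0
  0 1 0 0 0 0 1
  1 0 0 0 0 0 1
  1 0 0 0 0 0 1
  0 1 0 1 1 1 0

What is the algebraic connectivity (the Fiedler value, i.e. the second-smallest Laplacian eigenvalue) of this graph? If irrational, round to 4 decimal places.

0.5140

Reading degrees in the order [0, 1, 2, 3, 4, 5, 6] gives [2, 3, 1, 2, 2, 2, 4]; set D = diag(2, 3, 1, 2, 2, 2, 4) and form L = D - A. The sorted Laplacian eigenvalues are [0, 0.5140, 1.3364, 2, 3, 3.8360, 5.3136]; the algebraic connectivity is the second entry, 0.5140.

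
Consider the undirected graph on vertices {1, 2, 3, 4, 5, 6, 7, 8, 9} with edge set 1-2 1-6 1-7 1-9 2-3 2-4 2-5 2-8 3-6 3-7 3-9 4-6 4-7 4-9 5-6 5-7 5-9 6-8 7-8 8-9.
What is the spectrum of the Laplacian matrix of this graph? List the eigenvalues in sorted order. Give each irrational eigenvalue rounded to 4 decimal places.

Each diagonal entry of L is the vertex degree and each off-diagonal entry is -1 where an edge is present, 0 otherwise; in the order [1, 2, 3, 4, 5, 6, 7, 8, 9] the diagonal is [4, 5, 4, 4, 4, 5, 5, 4, 5]. The multiplicity of 0 as a Laplacian eigenvalue equals the number of connected components. The single zero eigenvalue shows the graph is connected. The eigenvalues sum to 40, which equals trace(L) = 2|E|.

[0, 4, 4, 4, 4, 5, 5, 5, 9]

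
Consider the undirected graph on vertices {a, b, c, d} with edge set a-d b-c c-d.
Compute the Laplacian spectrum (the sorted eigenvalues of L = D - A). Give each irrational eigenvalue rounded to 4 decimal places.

[0, 0.5858, 2, 3.4142]

Each diagonal entry of L is the vertex degree and each off-diagonal entry is -1 where an edge is present, 0 otherwise; in the order [a, b, c, d] the diagonal is [1, 1, 2, 2]. The multiplicity of 0 as a Laplacian eigenvalue equals the number of connected components. The single zero eigenvalue shows the graph is connected.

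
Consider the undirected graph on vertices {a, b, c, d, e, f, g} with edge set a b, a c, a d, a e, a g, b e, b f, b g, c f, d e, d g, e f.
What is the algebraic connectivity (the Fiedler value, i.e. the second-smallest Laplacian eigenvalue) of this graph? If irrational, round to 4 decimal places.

Reading degrees in the order [a, b, c, d, e, f, g] gives [5, 4, 2, 3, 4, 3, 3]; set D = diag(5, 4, 2, 3, 4, 3, 3) and form L = D - A. Computing the eigenvalues of L and sorting gives [0, 1.5858, 2.6972, 3.3820, 4.4142, 5.6180, 6.3028]. The Fiedler value lambda_2 = 1.5858 is strictly positive, so the graph is connected. The largest eigenvalue, 6.3028, is at most the vertex count 7.

1.5858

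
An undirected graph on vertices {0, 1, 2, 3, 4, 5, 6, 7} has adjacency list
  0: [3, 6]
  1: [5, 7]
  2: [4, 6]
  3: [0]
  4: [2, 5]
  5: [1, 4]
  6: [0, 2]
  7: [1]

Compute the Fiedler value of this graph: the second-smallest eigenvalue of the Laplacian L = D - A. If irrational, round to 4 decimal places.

With the vertex order [0, 1, 2, 3, 4, 5, 6, 7], the degrees are [2, 2, 2, 1, 2, 2, 2, 1], giving D = diag(2, 2, 2, 1, 2, 2, 2, 1) and L = D - A. The smallest Laplacian eigenvalue is always 0. The next one, lambda_2 = 0.1522, measures how hard the graph is to disconnect: larger values mean better connectivity.

0.1522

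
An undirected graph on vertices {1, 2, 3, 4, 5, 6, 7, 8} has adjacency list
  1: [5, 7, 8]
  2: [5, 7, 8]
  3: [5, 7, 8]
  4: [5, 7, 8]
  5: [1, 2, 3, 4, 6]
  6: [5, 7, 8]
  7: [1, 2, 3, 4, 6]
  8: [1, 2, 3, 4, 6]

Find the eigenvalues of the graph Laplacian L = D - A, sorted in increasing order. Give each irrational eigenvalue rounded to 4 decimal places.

[0, 3, 3, 3, 3, 5, 5, 8]

Reading degrees in the order [1, 2, 3, 4, 5, 6, 7, 8] gives [3, 3, 3, 3, 5, 3, 5, 5]; set D = diag(3, 3, 3, 3, 5, 3, 5, 5) and form L = D - A. L is symmetric positive semidefinite, so every eigenvalue is real and nonnegative. The single zero eigenvalue shows the graph is connected. The eigenvalues sum to 30, which equals trace(L) = 2|E|. The largest eigenvalue, 8, is at most the vertex count 8.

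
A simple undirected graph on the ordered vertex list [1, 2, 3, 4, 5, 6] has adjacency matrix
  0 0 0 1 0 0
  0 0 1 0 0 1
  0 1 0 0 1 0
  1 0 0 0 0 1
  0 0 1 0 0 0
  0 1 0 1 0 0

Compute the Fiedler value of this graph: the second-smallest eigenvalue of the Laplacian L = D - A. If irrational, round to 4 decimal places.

Each diagonal entry of L is the vertex degree and each off-diagonal entry is -1 where an edge is present, 0 otherwise; in the order [1, 2, 3, 4, 5, 6] the diagonal is [1, 2, 2, 2, 1, 2]. The smallest Laplacian eigenvalue is always 0. The next one, lambda_2 = 0.2679, measures how hard the graph is to disconnect: larger values mean better connectivity. The largest eigenvalue, 3.7321, is at most the vertex count 6.

0.2679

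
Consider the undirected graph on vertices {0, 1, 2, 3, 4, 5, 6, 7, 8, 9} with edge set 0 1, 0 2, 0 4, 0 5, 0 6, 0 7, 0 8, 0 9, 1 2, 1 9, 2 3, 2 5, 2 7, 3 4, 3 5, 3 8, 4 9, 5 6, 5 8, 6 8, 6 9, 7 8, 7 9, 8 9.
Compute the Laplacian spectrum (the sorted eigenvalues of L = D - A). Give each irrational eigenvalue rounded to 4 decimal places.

Reading degrees in the order [0, 1, 2, 3, 4, 5, 6, 7, 8, 9] gives [8, 3, 5, 4, 3, 5, 4, 4, 6, 6]; set D = diag(8, 3, 5, 4, 3, 5, 4, 4, 6, 6) and form L = D - A. Diagonalising L (or applying a numerical eigensolver to the 10x10 matrix) gives the spectrum above. The single zero eigenvalue shows the graph is connected. By the matrix-tree theorem the graph has (1/10) * product of the nonzero eigenvalues = 152219 spanning trees.

[0, 2.5528, 2.8473, 3.3977, 3.6862, 5.4424, 6.1891, 7.1829, 7.5592, 9.1424]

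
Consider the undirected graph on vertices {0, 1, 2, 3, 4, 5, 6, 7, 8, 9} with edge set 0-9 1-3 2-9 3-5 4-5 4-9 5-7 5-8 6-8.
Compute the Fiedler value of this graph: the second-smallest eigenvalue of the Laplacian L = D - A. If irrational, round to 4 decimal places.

Each diagonal entry of L is the vertex degree and each off-diagonal entry is -1 where an edge is present, 0 otherwise; in the order [0, 1, 2, 3, 4, 5, 6, 7, 8, 9] the diagonal is [1, 1, 1, 2, 2, 4, 1, 1, 2, 3]. The sorted Laplacian eigenvalues are [0, 0.1898, 0.3820, 0.7154, 1, 1.5268, 2.2743, 2.6180, 4.0296, 5.2641]; the algebraic connectivity is the second entry, 0.1898. There is one zero in the spectrum, matching the 1 component.

0.1898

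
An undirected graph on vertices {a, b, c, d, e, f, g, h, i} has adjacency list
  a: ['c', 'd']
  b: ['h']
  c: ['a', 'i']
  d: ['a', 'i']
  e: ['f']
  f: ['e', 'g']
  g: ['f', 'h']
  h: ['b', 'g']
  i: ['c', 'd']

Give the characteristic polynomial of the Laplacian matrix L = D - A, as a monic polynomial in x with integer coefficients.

With the vertex order [a, b, c, d, e, f, g, h, i], the degrees are [2, 1, 2, 2, 1, 2, 2, 2, 2], giving D = diag(2, 1, 2, 2, 1, 2, 2, 2, 2) and L = D - A. L has integer entries, so p(x) = det(xI - L) has integer coefficients. Expanding the determinant yields x^9 - 16x^8 + 105x^7 - 364x^6 + 713x^5 - 776x^4 + 420x^3 - 80x^2. The constant term is 0 because L is singular (the all-ones vector lies in its kernel). The largest eigenvalue, 4, is at most the vertex count 9.

x^9 - 16x^8 + 105x^7 - 364x^6 + 713x^5 - 776x^4 + 420x^3 - 80x^2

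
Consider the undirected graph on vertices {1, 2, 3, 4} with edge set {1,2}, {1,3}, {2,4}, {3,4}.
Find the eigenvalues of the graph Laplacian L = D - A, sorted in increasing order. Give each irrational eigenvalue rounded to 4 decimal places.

[0, 2, 2, 4]

Reading degrees in the order [1, 2, 3, 4] gives [2, 2, 2, 2]; set D = diag(2, 2, 2, 2) and form L = D - A. Since every row of L sums to 0, the all-ones vector is in the kernel and 0 is an eigenvalue. The single zero eigenvalue shows the graph is connected. The largest eigenvalue, 4, is at most the vertex count 4. By the matrix-tree theorem the graph has (1/4) * product of the nonzero eigenvalues = 4 spanning trees.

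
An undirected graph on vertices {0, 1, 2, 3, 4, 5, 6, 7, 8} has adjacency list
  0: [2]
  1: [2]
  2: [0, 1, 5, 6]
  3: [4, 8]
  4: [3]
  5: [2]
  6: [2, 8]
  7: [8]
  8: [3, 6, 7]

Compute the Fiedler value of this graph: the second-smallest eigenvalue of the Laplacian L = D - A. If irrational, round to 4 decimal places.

0.1884

Each diagonal entry of L is the vertex degree and each off-diagonal entry is -1 where an edge is present, 0 otherwise; in the order [0, 1, 2, 3, 4, 5, 6, 7, 8] the diagonal is [1, 1, 4, 2, 1, 1, 2, 1, 3]. The smallest Laplacian eigenvalue is always 0. The next one, lambda_2 = 0.1884, measures how hard the graph is to disconnect: larger values mean better connectivity.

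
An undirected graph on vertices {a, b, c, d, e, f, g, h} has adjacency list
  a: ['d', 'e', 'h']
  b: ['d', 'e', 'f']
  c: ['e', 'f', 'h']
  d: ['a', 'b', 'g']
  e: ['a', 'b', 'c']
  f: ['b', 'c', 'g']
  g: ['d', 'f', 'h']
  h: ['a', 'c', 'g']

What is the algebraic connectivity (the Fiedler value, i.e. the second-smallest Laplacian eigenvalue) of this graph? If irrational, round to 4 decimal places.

With the vertex order [a, b, c, d, e, f, g, h], the degrees are [3, 3, 3, 3, 3, 3, 3, 3], giving D = diag(3, 3, 3, 3, 3, 3, 3, 3) and L = D - A. The sorted Laplacian eigenvalues are [0, 2, 2, 2, 4, 4, 4, 6]; the algebraic connectivity is the second entry, 2. The largest eigenvalue, 6, is at most the vertex count 8. By the matrix-tree theorem the graph has (1/8) * product of the nonzero eigenvalues = 384 spanning trees.

2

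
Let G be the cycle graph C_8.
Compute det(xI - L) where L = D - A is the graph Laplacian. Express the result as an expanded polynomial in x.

x^8 - 16x^7 + 104x^6 - 352x^5 + 660x^4 - 672x^3 + 336x^2 - 64x

The graph has 8 vertices and degree multiset [2, 2, 2, 2, 2, 2, 2, 2]; D is the diagonal matrix of degrees and L = D - A. L has integer entries, so p(x) = det(xI - L) has integer coefficients. Expanding the determinant yields x^8 - 16x^7 + 104x^6 - 352x^5 + 660x^4 - 672x^3 + 336x^2 - 64x. The constant term is 0 because L is singular (the all-ones vector lies in its kernel). The largest eigenvalue, 4, is at most the vertex count 8. There is one zero in the spectrum, matching the 1 component.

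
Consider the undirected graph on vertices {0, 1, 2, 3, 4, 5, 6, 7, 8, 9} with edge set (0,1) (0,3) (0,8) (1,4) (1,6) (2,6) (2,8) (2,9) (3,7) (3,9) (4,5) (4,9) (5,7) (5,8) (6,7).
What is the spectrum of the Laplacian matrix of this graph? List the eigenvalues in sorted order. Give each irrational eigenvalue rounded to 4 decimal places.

[0, 2, 2, 2, 2, 2, 5, 5, 5, 5]

With the vertex order [0, 1, 2, 3, 4, 5, 6, 7, 8, 9], the degrees are [3, 3, 3, 3, 3, 3, 3, 3, 3, 3], giving D = diag(3, 3, 3, 3, 3, 3, 3, 3, 3, 3) and L = D - A. Since every row of L sums to 0, the all-ones vector is in the kernel and 0 is an eigenvalue. There is one zero in the spectrum, matching the 1 component. By the matrix-tree theorem the graph has (1/10) * product of the nonzero eigenvalues = 2000 spanning trees.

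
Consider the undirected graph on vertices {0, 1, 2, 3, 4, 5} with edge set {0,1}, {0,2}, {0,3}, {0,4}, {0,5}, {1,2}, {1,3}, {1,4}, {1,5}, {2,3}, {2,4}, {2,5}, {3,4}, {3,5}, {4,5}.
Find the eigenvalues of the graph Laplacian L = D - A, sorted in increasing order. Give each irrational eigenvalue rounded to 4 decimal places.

With the vertex order [0, 1, 2, 3, 4, 5], the degrees are [5, 5, 5, 5, 5, 5], giving D = diag(5, 5, 5, 5, 5, 5) and L = D - A. L is symmetric positive semidefinite, so every eigenvalue is real and nonnegative. The largest eigenvalue, 6, is at most the vertex count 6. By the matrix-tree theorem the graph has (1/6) * product of the nonzero eigenvalues = 1296 spanning trees.

[0, 6, 6, 6, 6, 6]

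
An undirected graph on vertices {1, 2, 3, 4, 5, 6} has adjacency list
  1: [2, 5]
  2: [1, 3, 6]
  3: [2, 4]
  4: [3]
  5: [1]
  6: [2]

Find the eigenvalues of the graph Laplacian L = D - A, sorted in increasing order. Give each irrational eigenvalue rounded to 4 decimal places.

[0, 0.3820, 0.6972, 2, 2.6180, 4.3028]

Each diagonal entry of L is the vertex degree and each off-diagonal entry is -1 where an edge is present, 0 otherwise; in the order [1, 2, 3, 4, 5, 6] the diagonal is [2, 3, 2, 1, 1, 1]. Since every row of L sums to 0, the all-ones vector is in the kernel and 0 is an eigenvalue. The single zero eigenvalue shows the graph is connected. The eigenvalues sum to 10, which equals trace(L) = 2|E|. By the matrix-tree theorem the graph has (1/6) * product of the nonzero eigenvalues = 1 spanning tree.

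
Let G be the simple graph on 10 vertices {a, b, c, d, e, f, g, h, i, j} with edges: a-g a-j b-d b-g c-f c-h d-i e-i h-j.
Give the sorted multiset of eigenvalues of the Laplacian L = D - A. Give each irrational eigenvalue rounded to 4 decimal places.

With the vertex order [a, b, c, d, e, f, g, h, i, j], the degrees are [2, 2, 2, 2, 1, 1, 2, 2, 2, 2], giving D = diag(2, 2, 2, 2, 1, 1, 2, 2, 2, 2) and L = D - A. L is symmetric positive semidefinite, so every eigenvalue is real and nonnegative. The eigenvalues sum to 18, which equals trace(L) = 2|E|.

[0, 0.0979, 0.3820, 0.8244, 1.3820, 2, 2.6180, 3.1756, 3.6180, 3.9021]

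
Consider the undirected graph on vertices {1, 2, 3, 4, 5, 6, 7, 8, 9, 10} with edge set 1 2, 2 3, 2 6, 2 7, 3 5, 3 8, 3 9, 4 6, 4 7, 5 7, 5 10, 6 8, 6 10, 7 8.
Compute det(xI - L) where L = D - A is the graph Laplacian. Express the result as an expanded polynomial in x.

With the vertex order [1, 2, 3, 4, 5, 6, 7, 8, 9, 10], the degrees are [1, 4, 4, 2, 3, 4, 4, 3, 1, 2], giving D = diag(1, 4, 4, 2, 3, 4, 4, 3, 1, 2) and L = D - A. Computing det(xI - L) by cofactor expansion (or equivalently via sum-over-permutations) gives x^10 - 28x^9 + 332x^8 - 2180x^7 + 8696x^6 - 21734x^5 + 33822x^4 - 31392x^3 + 15680x^2 - 3210x. Since p(0) = det(-L) = 0, x divides p(x).

x^10 - 28x^9 + 332x^8 - 2180x^7 + 8696x^6 - 21734x^5 + 33822x^4 - 31392x^3 + 15680x^2 - 3210x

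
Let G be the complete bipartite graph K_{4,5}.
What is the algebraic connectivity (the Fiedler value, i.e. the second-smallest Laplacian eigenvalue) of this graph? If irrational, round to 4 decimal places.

The graph has 9 vertices and degree multiset [5, 5, 5, 5, 4, 4, 4, 4, 4]; D is the diagonal matrix of degrees and L = D - A. Computing the eigenvalues of L and sorting gives [0, 4, 4, 4, 4, 5, 5, 5, 9]. The Fiedler value lambda_2 = 4 is strictly positive, so the graph is connected. There is one zero in the spectrum, matching the 1 component. The eigenvalues sum to 40, which equals trace(L) = 2|E|.

4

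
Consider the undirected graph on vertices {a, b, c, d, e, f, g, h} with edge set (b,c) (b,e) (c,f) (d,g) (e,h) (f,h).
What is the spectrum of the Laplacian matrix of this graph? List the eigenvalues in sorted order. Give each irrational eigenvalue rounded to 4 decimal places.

With the vertex order [a, b, c, d, e, f, g, h], the degrees are [0, 2, 2, 1, 2, 2, 1, 2], giving D = diag(0, 2, 2, 1, 2, 2, 1, 2) and L = D - A. The multiplicity of 0 as a Laplacian eigenvalue equals the number of connected components. The 3 zero eigenvalues correspond to the 3 connected components. The eigenvalues sum to 12, which equals trace(L) = 2|E|. There are 3 zeros in the spectrum, matching the 3 components.

[0, 0, 0, 1.3820, 1.3820, 2, 3.6180, 3.6180]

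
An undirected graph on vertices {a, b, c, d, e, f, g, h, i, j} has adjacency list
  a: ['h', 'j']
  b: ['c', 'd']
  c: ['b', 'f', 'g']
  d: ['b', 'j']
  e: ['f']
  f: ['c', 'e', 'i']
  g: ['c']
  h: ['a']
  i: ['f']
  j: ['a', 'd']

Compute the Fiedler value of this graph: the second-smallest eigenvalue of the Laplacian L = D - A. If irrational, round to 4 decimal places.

Each diagonal entry of L is the vertex degree and each off-diagonal entry is -1 where an edge is present, 0 otherwise; in the order [a, b, c, d, e, f, g, h, i, j] the diagonal is [2, 2, 3, 2, 1, 3, 1, 1, 1, 2]. Computing the eigenvalues of L and sorting gives [0, 0.1236, 0.4790, 0.7723, 1, 1.5904, 2.5350, 3.1669, 3.6885, 4.6442]. The Fiedler value lambda_2 = 0.1236 is strictly positive, so the graph is connected. The eigenvalues sum to 18, which equals trace(L) = 2|E|.

0.1236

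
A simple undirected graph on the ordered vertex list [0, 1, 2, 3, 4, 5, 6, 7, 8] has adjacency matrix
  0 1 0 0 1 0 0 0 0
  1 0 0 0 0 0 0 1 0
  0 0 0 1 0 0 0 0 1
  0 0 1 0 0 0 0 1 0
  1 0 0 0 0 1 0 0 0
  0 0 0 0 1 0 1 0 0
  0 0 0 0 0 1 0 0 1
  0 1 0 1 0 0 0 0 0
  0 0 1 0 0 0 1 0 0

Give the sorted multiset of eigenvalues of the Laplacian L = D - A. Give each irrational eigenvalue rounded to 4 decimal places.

[0, 0.4679, 0.4679, 1.6527, 1.6527, 3, 3, 3.8794, 3.8794]

Each diagonal entry of L is the vertex degree and each off-diagonal entry is -1 where an edge is present, 0 otherwise; in the order [0, 1, 2, 3, 4, 5, 6, 7, 8] the diagonal is [2, 2, 2, 2, 2, 2, 2, 2, 2]. Since every row of L sums to 0, the all-ones vector is in the kernel and 0 is an eigenvalue. The single zero eigenvalue shows the graph is connected. By the matrix-tree theorem the graph has (1/9) * product of the nonzero eigenvalues = 9 spanning trees. The largest eigenvalue, 3.8794, is at most the vertex count 9.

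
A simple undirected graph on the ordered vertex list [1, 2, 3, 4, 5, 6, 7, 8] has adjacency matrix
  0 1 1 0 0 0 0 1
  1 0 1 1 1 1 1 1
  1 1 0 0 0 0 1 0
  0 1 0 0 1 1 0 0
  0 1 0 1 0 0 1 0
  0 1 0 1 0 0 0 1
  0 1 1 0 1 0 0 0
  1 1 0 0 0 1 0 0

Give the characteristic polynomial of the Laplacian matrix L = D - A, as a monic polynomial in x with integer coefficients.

x^8 - 28x^7 + 322x^6 - 1974x^5 + 6965x^4 - 14126x^3 + 15225x^2 - 6728x

Each diagonal entry of L is the vertex degree and each off-diagonal entry is -1 where an edge is present, 0 otherwise; in the order [1, 2, 3, 4, 5, 6, 7, 8] the diagonal is [3, 7, 3, 3, 3, 3, 3, 3]. Computing det(xI - L) by cofactor expansion (or equivalently via sum-over-permutations) gives x^8 - 28x^7 + 322x^6 - 1974x^5 + 6965x^4 - 14126x^3 + 15225x^2 - 6728x. Since p(0) = det(-L) = 0, x divides p(x). There is one zero in the spectrum, matching the 1 component.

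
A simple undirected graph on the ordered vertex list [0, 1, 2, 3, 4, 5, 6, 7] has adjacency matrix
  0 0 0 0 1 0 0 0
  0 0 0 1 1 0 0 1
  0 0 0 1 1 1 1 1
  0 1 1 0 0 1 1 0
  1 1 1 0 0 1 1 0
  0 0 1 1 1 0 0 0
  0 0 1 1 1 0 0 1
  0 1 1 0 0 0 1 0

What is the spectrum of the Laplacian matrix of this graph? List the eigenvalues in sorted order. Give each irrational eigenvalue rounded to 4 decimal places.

Each diagonal entry of L is the vertex degree and each off-diagonal entry is -1 where an edge is present, 0 otherwise; in the order [0, 1, 2, 3, 4, 5, 6, 7] the diagonal is [1, 3, 5, 4, 5, 3, 4, 3]. L is symmetric positive semidefinite, so every eigenvalue is real and nonnegative. The single zero eigenvalue shows the graph is connected.

[0, 0.9118, 2.3673, 3.1572, 4, 4.6617, 5.8878, 7.0142]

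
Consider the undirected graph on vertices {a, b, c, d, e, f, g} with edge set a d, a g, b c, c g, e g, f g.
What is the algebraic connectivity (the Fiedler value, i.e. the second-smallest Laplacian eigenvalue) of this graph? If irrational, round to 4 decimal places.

Each diagonal entry of L is the vertex degree and each off-diagonal entry is -1 where an edge is present, 0 otherwise; in the order [a, b, c, d, e, f, g] the diagonal is [2, 1, 2, 1, 1, 1, 4]. Computing the eigenvalues of L and sorting gives [0, 0.3820, 0.6086, 1, 2.2271, 2.6180, 5.1642]. The Fiedler value lambda_2 = 0.3820 is strictly positive, so the graph is connected. The eigenvalues sum to 12, which equals trace(L) = 2|E|. By the matrix-tree theorem the graph has (1/7) * product of the nonzero eigenvalues = 1 spanning tree.

0.3820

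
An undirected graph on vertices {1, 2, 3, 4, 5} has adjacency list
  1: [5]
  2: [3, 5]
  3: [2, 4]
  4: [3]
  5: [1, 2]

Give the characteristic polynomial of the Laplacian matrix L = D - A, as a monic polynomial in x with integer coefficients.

x^5 - 8x^4 + 21x^3 - 20x^2 + 5x

Reading degrees in the order [1, 2, 3, 4, 5] gives [1, 2, 2, 1, 2]; set D = diag(1, 2, 2, 1, 2) and form L = D - A. L has integer entries, so p(x) = det(xI - L) has integer coefficients. Expanding the determinant yields x^5 - 8x^4 + 21x^3 - 20x^2 + 5x. Since p(0) = det(-L) = 0, x divides p(x).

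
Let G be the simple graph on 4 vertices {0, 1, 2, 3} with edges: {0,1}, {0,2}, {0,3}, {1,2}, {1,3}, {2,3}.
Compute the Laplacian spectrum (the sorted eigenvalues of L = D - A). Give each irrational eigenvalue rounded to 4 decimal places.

[0, 4, 4, 4]

Reading degrees in the order [0, 1, 2, 3] gives [3, 3, 3, 3]; set D = diag(3, 3, 3, 3) and form L = D - A. Diagonalising L (or applying a numerical eigensolver to the 4x4 matrix) gives the spectrum above. The single zero eigenvalue shows the graph is connected. The eigenvalues sum to 12, which equals trace(L) = 2|E|. By the matrix-tree theorem the graph has (1/4) * product of the nonzero eigenvalues = 16 spanning trees.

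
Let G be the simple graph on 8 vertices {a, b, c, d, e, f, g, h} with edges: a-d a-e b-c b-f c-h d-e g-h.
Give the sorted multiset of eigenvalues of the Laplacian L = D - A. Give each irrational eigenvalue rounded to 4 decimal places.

[0, 0, 0.3820, 1.3820, 2.6180, 3, 3, 3.6180]

Reading degrees in the order [a, b, c, d, e, f, g, h] gives [2, 2, 2, 2, 2, 1, 1, 2]; set D = diag(2, 2, 2, 2, 2, 1, 1, 2) and form L = D - A. Diagonalising L (or applying a numerical eigensolver to the 8x8 matrix) gives the spectrum above. The 2 zero eigenvalues correspond to the 2 connected components. There are 2 zeros in the spectrum, matching the 2 components.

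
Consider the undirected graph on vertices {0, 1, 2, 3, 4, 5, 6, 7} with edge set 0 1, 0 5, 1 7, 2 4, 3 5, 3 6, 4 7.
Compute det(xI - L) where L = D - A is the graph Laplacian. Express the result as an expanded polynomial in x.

Reading degrees in the order [0, 1, 2, 3, 4, 5, 6, 7] gives [2, 2, 1, 2, 2, 2, 1, 2]; set D = diag(2, 2, 1, 2, 2, 2, 1, 2) and form L = D - A. Computing det(xI - L) by cofactor expansion (or equivalently via sum-over-permutations) gives x^8 - 14x^7 + 78x^6 - 220x^5 + 330x^4 - 252x^3 + 84x^2 - 8x. The coefficient of x^7 equals -trace(L) = -14, matching the sum of degrees. The largest eigenvalue, 3.8478, is at most the vertex count 8.

x^8 - 14x^7 + 78x^6 - 220x^5 + 330x^4 - 252x^3 + 84x^2 - 8x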